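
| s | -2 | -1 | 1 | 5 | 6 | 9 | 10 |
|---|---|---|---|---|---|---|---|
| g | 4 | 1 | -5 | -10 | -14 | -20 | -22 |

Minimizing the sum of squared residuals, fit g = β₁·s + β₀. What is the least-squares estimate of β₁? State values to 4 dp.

Compute the Gram sums: Σs·s = 248, Σs = 28, Σ1 = 7.
And Σs·g = -548, Σg = -66.
Normal equations: [[248, 28]; [28, 7]]·[β₁, β₀]ᵀ = [-548, -66]ᵀ.
Eliminating β₀: 7·(row 1) − 28·(row 2) gives 952·β₁ = 7·(-548) − 28·(-66) = -1988, so β₁ = -71/34.
Then β₀ = ((-66) − 28·(-71/34))/7 = -128/119.

β₁ = -2.0882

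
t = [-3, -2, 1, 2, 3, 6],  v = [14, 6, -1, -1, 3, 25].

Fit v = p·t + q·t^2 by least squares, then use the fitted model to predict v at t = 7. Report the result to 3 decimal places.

Setting ∂/∂p … = 0 gives: 63·p + 217·q = 102;  217·p + 1491·q = 1072.
Δ = 63·1491 − 217² = 46844.
p = (102·1491 − 217·1072)/46844 = -5753/3346; q = (63·1072 − 217·102)/46844 = 3243/3346.
At t = 7: v̂ = (-5753/3346)·(7) + (3243/3346)·(49) = 8474/239.

v̂ = 35.456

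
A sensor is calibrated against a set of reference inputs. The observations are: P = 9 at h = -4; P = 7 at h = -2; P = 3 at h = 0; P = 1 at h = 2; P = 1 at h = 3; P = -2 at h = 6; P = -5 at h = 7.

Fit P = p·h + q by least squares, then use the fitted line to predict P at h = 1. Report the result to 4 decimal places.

P̂ = 2.8504

Normal-equation sums: Σh·h = 118, Σh = 12, Σ1 = 7.
And Σh·P = -92, ΣP = 14.
Δ = 118·7 − 12² = 682.
p = ((-92)·7 − 12·14)/682 = -406/341; q = (118·14 − 12·(-92))/682 = 1378/341.
At h = 1: P̂ = (-406/341)·(1) + (1378/341)·(1) = 972/341.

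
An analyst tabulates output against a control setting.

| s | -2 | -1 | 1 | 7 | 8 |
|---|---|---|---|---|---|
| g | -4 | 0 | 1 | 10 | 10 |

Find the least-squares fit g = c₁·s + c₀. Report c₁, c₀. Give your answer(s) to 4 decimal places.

c₁ = 1.3474, c₀ = -0.1033

Entries of MᵀM: Σs·s = 119, Σs = 13, Σ1 = 5.
For Mᵀg: Σs·g = 159, Σg = 17.
Normal equations: [[119, 13]; [13, 5]]·[c₁, c₀]ᵀ = [159, 17]ᵀ.
det = 119·5 − 13² = 426.
c₁ = (159·5 − 13·17)/426 = 287/213; c₀ = (119·17 − 13·159)/426 = -22/213.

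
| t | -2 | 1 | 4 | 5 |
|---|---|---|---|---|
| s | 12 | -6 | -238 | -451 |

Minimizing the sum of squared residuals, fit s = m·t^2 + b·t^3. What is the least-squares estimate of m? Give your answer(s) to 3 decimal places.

Sums needed: Σt^2·t^2 = 898, Σt^2·t^3 = 4118, Σt^3·t^3 = 19786.
And Σt^2·s = -15041, Σt^3·s = -71709.
det = 898·19786 − 4118² = 809904.
m = ((-15041)·19786 − 4118·(-71709))/809904 = -12253/4308; b = (898·(-71709) − 4118·(-15041))/809904 = -13063/4308.

m = -2.844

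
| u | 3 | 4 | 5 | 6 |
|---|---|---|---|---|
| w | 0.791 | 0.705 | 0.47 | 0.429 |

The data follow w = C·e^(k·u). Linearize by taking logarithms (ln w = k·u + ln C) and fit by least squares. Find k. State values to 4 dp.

k = -0.2241

With ln wᵢ as the transformed response and uᵢ as the regressor:
Σu = 18.0000, Σ(u)² = 86.0000, Σln w = -2.1853, Σu·ln w = -10.9545.
Normal system: [[86.0000, 18.0000]; [18.0000, 4]]·[k, ln C]ᵀ = [-10.9545, -2.1853]ᵀ.
Solving (det = 20.0000): k = -0.22410, ln C = 0.46211.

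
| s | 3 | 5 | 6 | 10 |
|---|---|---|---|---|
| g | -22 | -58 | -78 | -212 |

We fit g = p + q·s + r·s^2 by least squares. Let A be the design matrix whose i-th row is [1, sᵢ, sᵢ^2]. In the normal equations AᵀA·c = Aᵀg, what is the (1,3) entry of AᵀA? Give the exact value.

170

Row 1 ↔ basis 1, column 3 ↔ basis s^2, so (AᵀA)_{1,3} = Σᵢ s^2 = (1)·(9) + (1)·(25) + (1)·(36) + (1)·(100) = 170.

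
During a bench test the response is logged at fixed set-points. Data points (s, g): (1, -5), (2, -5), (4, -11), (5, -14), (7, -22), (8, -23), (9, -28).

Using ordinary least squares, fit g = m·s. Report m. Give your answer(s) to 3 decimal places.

m = -2.996

Forming XᵀX = [[240]] and Xᵀg = [-719]ᵀ gives XᵀX·[m]ᵀ = Xᵀg.
Hence m = -719 / 240 ≈ -2.99583.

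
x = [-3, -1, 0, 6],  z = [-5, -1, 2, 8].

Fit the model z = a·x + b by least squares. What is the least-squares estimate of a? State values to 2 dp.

The normal equations are: 46·a + 2·b = 64;  2·a + 4·b = 4.
Determinant 46·4 − 2² = 180.
a = (64·4 − 2·4)/180 = 62/45; b = (46·4 − 2·64)/180 = 14/45.

a = 1.38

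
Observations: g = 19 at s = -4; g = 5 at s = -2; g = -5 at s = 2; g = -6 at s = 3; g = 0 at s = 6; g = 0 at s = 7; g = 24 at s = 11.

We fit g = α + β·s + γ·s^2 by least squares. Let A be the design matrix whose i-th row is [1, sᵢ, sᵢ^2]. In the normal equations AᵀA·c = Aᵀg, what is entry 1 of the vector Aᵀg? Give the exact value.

Entry 1 ↔ basis 1, so (Aᵀg)_{1} = Σᵢ gᵢ = (1)·(19) + (1)·(5) + (1)·(-5) + (1)·(-6) + (1)·(0) + (1)·(0) + (1)·(24) = 37.

37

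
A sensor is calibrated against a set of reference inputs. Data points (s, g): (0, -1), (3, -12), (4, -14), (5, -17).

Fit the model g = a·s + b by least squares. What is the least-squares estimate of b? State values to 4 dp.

b = -1.3571

The normal equations are: 50·a + 12·b = -177;  12·a + 4·b = -44.
(Σs·s = 50, Σs = 12, Σ1 = 4, Σs·g = -177, Σg = -44.)
Determinant 50·4 − 12² = 56.
a = ((-177)·4 − 12·(-44))/56 = -45/14; b = (50·(-44) − 12·(-177))/56 = -19/14.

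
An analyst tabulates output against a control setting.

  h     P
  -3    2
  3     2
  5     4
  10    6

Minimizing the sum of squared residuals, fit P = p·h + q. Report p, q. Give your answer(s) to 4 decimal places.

p = 0.3170, q = 2.3112

XᵀX·[p, q]ᵀ = XᵀP reads: 143·p + 15·q = 80;  15·p + 4·q = 14.
Eliminating q: 4·(row 1) − 15·(row 2) gives 347·p = 4·80 − 15·14 = 110, so p = 110/347.
Then q = (14 − 15·(110/347))/4 = 802/347.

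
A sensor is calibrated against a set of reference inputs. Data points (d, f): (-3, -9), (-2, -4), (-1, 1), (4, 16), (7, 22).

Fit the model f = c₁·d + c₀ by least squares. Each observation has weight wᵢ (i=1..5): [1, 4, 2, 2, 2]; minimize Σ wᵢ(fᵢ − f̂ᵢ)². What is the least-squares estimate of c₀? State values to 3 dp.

c₀ = 2.360

The normal system AᵀWA·[c₁, c₀]ᵀ = AᵀWf is [[157, 9]; [9, 11]]·[c₁, c₀]ᵀ = [493, 53]ᵀ.
Eliminating c₀: 11·(row 1) − 9·(row 2) gives 1646·c₁ = 11·493 − 9·53 = 4946, so c₁ = 2473/823.
Then c₀ = (53 − 9·(2473/823))/11 = 1942/823.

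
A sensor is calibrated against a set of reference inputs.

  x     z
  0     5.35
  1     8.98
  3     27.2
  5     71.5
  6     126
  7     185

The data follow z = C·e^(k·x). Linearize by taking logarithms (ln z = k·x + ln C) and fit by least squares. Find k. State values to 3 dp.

k = 0.513

Linearized form: ln z = k·x + ln C. From the 6 transformed points,
Σx = 22.0000, Σ(x)² = 120.0000, Σln z = 21.5016, Σx·ln z = 99.0133.
Equations: 120.0000·k + 22.0000·ln C = 99.0133;  22.0000·k + 6·ln C = 21.5016.
Slope k = (n·Σx·ln z − Σx·Σln z)/(n·Σ(x)² − (Σx)²) = (6·99.0133 − 22.0000·21.5016)/236.0000 = 0.51290; ln C = (Σln z − k·Σx)/n = 1.70299.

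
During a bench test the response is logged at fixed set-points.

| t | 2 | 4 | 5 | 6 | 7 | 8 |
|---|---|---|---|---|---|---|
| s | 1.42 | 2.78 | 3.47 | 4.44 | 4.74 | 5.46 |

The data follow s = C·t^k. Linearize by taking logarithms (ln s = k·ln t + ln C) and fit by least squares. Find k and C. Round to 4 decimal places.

Let Y = ln s. Fitting Y = k·ln t + ln C by least squares:
XᵀX = [[16.3136, 9.5060]; [9.5060, 6]], rhs = [12.8914, 7.3614]ᵀ  (here Σln t = 9.5060, Σ(ln t)² = 16.3136, Σln s = 7.3614, Σln t·ln s = 12.8914).
Slope k = (n·Σln t·ln s − Σln t·Σln s)/(n·Σ(ln t)² − (Σln t)²) = (6·12.8914 − 9.5060·7.3614)/7.5177 = 0.98049; ln C = (Σln s − k·Σln t)/n = -0.32652, so C = exp(-0.32652) = 0.72143.

k = 0.9805, C = 0.7214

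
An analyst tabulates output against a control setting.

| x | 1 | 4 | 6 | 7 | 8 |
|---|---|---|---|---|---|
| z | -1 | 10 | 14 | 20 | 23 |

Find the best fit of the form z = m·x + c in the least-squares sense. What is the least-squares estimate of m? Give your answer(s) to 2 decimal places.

m = 3.37

Compute the Gram sums: Σx·x = 166, Σx = 26, Σ1 = 5.
And Σx·z = 447, Σz = 66.
det = 166·5 − 26² = 154.
m = (447·5 − 26·66)/154 = 519/154; c = (166·66 − 26·447)/154 = -333/77.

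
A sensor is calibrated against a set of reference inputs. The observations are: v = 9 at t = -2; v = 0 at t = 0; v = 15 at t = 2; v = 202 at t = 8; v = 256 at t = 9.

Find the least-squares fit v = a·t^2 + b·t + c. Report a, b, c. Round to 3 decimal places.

a = 2.998, b = 1.390, c = -0.061

Compute the Gram sums: Σt^2·t^2 = 10689, Σt^2·t = 1241, Σt^2 = 153, Σt·t = 153, Σt = 17, Σ1 = 5.
For Mᵀv: Σt^2·v = 33760, Σt·v = 3932, Σv = 482.
So MᵀM·[a, b, c]ᵀ = Mᵀv: [[10689, 1241, 153]; [1241, 153, 17]; [153, 17, 5]]·[a, b, c]ᵀ = [33760, 3932, 482]ᵀ.
Row-reducing yields a = 1442/481, b = 22727/16354, c = -59/962.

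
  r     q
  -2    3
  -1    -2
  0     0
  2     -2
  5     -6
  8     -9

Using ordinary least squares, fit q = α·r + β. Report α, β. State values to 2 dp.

Forming XᵀX = [[98, 12]; [12, 6]] and Xᵀq = [-110, -16]ᵀ gives XᵀX·[α, β]ᵀ = Xᵀq.
Eliminating β: 6·(row 1) − 12·(row 2) gives 444·α = 6·(-110) − 12·(-16) = -468, so α = -39/37.
Then β = ((-16) − 12·(-39/37))/6 = -62/111.

α = -1.05, β = -0.56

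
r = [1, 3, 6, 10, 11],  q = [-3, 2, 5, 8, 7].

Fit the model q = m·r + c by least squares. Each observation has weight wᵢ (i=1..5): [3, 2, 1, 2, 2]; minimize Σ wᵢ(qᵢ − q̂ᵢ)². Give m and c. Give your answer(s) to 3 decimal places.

m = 1.011, c = -2.762

The normal equations are: 499·m + 57·c = 347;  57·m + 10·c = 30.
det = 499·10 − 57² = 1741.
m = (347·10 − 57·30)/1741 = 1760/1741; c = (499·30 − 57·347)/1741 = -4809/1741.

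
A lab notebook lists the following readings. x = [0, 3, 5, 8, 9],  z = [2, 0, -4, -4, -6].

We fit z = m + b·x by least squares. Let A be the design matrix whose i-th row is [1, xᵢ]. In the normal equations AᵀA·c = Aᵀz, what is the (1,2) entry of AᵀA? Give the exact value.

25

Row 1 ↔ basis 1, column 2 ↔ basis x, so (AᵀA)_{1,2} = Σᵢ x = (1)·(0) + (1)·(3) + (1)·(5) + (1)·(8) + (1)·(9) = 25.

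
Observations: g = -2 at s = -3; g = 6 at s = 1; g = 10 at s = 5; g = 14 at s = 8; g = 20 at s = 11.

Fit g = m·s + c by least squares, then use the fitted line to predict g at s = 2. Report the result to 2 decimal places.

XᵀX·[m, c]ᵀ = Xᵀg reads: 220·m + 22·c = 394;  22·m + 5·c = 48.
(Σs·s = 220, Σs = 22, Σ1 = 5, Σs·g = 394, Σg = 48.)
Eliminating c: 5·(row 1) − 22·(row 2) gives 616·m = 5·394 − 22·48 = 914, so m = 457/308.
Then c = (48 − 22·(457/308))/5 = 43/14.
At s = 2: ĝ = (457/308)·(2) + (43/14)·(1) = 465/77.

ĝ = 6.04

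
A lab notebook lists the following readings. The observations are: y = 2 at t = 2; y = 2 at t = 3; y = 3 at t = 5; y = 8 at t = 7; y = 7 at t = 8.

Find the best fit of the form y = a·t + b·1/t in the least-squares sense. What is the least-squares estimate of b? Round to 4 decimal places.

Normal-equation sums: Σt·t = 151, Σt·1/t = 5, Σ1/t·1/t = 308449/705600.
Moment sums: Σt·y = 137, Σ1/t·y = 3599/840.
So XᵀX·[a, b]ᵀ = Xᵀy: [[151, 5]; [5, 308449/705600]]·[a, b]ᵀ = [137, 3599/840]ᵀ.
det = 151·(308449/705600) − 5² = 28935799/705600.
a = (137·(308449/705600) − 5·(3599/840))/(28935799/705600) = 27141713/28935799; b = (151·(3599/840) − 5·137)/(28935799/705600) = -26838840/28935799.

b = -0.9275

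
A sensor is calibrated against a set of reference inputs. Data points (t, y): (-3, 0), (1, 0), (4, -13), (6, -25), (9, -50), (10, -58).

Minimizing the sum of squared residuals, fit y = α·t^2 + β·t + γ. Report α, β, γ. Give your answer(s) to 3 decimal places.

Sums needed: Σt^2·t^2 = 18195, Σt^2·t = 1983, Σt^2 = 243, Σt·t = 243, Σt = 27, Σ1 = 6.
Moment sums: Σt^2·y = -10958, Σt·y = -1232, Σy = -146.
Solving the 3×3 system (Gaussian elimination) gives α = -6767/14916, β = -21049/14916, γ = 1457/3729.

α = -0.454, β = -1.411, γ = 0.391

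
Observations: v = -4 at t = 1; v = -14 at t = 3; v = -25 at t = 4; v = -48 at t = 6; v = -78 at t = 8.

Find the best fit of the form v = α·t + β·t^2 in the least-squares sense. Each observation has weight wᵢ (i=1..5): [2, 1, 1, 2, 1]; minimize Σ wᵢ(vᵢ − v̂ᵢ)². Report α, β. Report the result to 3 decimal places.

Setting ∂/∂α … = 0 gives: 163·α + 1037·β = -1350;  1037·α + 7027·β = -8982.
(Σwᵢ·t·t = 163, Σwᵢ·t·t^2 = 1037, Σwᵢ·t^2·t^2 = 7027, Σwᵢ·t·v = -1350, Σwᵢ·t^2·v = -8982.)
Δ = 163·7027 − 1037² = 70032.
α = ((-1350)·7027 − 1037·(-8982))/70032 = -14343/5836; β = (163·(-8982) − 1037·(-1350))/70032 = -5343/5836.

α = -2.458, β = -0.916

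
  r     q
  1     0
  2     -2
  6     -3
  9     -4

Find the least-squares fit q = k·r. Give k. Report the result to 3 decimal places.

k = -0.475

Forming AᵀA = [[122]] and Aᵀq = [-58]ᵀ gives AᵀA·[k]ᵀ = Aᵀq.
k = (-58)/122 = -0.47541.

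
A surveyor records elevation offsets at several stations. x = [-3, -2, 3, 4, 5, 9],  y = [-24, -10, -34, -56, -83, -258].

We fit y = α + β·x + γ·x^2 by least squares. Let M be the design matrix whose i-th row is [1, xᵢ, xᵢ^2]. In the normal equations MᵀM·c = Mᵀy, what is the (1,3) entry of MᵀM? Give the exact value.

Row 1 ↔ basis 1, column 3 ↔ basis x^2, so (MᵀM)_{1,3} = Σᵢ x^2 = (1)·(9) + (1)·(4) + (1)·(9) + (1)·(16) + (1)·(25) + (1)·(81) = 144.

144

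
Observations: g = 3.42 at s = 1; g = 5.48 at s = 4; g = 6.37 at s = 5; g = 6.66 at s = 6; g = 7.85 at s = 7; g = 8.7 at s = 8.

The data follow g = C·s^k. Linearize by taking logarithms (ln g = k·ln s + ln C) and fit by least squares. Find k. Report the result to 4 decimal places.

With ln gᵢ as the transformed response and ln sᵢ as the regressor:
Over the data: Σln s = 8.8128, Σ(ln s)² = 15.8331, Σln g = 10.9023, Σln s·ln g = 17.2437.
Normal system: [[15.8331, 8.8128]; [8.8128, 6]]·[k, ln C]ᵀ = [17.2437, 10.9023]ᵀ.
Solving (det = 17.3327): k = 0.42591, ln C = 1.19147.

k = 0.4259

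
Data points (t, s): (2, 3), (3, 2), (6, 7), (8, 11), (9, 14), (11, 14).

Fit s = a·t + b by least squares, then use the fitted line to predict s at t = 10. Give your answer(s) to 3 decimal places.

XᵀX·[a, b]ᵀ = Xᵀs reads: 315·a + 39·b = 422;  39·a + 6·b = 51.
(Σt·t = 315, Σt = 39, Σ1 = 6, Σt·s = 422, Σs = 51.)
Δ = 315·6 − 39² = 369.
a = (422·6 − 39·51)/369 = 181/123; b = (315·51 − 39·422)/369 = -131/123.
At t = 10: ŝ = (181/123)·(10) + (-131/123)·(1) = 1679/123.

ŝ = 13.650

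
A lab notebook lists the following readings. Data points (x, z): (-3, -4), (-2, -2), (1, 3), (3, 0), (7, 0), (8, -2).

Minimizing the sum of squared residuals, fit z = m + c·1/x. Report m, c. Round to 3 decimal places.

Sums needed: Σ1 = 6, Σ1/x = 43/56, Σ1/x·1/x = 42569/28224.
Right-hand side: Σz = -5, Σ1/x·z = 61/12.
Normal equations: [[6, 43/56]; [43/56, 42569/28224]]·[m, c]ᵀ = [-5, 61/12]ᵀ.
Δ = 6·(42569/28224) − (43/56)² = 79591/9408.
m = ((-5)·(42569/28224) − (43/56)·(61/12))/(79591/9408) = -323011/238773; c = (6·(61/12) − (43/56)·(-5))/(79591/9408) = 323064/79591.

m = -1.353, c = 4.059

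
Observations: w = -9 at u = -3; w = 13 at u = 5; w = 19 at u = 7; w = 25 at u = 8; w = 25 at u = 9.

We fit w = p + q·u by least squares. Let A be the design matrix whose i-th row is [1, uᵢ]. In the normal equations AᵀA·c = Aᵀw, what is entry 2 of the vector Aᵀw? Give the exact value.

650

Entry 2 ↔ basis u, so (Aᵀw)_{2} = Σᵢ (u)·wᵢ = (-3)·(-9) + (5)·(13) + (7)·(19) + (8)·(25) + (9)·(25) = 650.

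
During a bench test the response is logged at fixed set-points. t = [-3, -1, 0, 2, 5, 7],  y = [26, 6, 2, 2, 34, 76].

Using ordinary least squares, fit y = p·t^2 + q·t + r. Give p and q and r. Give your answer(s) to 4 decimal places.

p = 1.9291, q = -2.8405, r = 0.7747

Entries of XᵀX: Σt^2·t^2 = 3124, Σt^2·t = 448, Σt^2 = 88, Σt·t = 88, Σt = 10, Σ1 = 6.
Moment sums: Σt^2·y = 4822, Σt·y = 622, Σy = 146.
Row-reducing yields p = 19279/9994, q = -14194/4997, r = 3871/4997.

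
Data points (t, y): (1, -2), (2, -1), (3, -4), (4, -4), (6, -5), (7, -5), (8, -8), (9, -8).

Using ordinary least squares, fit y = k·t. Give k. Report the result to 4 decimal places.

k = -0.8962

The normal equations are: 260·k = -233.
Hence k = -233 / 260 ≈ -0.896154.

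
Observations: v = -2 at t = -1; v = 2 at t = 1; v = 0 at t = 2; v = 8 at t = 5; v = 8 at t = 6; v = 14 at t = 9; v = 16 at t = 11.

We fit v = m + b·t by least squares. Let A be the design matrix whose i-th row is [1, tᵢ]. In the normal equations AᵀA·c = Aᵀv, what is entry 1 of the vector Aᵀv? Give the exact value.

Entry 1 ↔ basis 1, so (Aᵀv)_{1} = Σᵢ vᵢ = (1)·(-2) + (1)·(2) + (1)·(0) + (1)·(8) + (1)·(8) + (1)·(14) + (1)·(16) = 46.

46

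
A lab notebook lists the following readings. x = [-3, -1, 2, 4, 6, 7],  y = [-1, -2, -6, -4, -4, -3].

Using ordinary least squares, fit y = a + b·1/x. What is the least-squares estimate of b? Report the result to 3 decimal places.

The normal system MᵀM·[a, b]ᵀ = Mᵀy is [[6, -23/84]; [-23/84, 10385/7056]]·[a, b]ᵀ = [-20, -58/21]ᵀ.
Δ = 6·(10385/7056) − (-23/84)² = 61781/7056.
a = ((-20)·(10385/7056) − (-23/84)·(-58/21))/(61781/7056) = -213036/61781; b = (6·(-58/21) − (-23/84)·(-20))/(61781/7056) = -155568/61781.

b = -2.518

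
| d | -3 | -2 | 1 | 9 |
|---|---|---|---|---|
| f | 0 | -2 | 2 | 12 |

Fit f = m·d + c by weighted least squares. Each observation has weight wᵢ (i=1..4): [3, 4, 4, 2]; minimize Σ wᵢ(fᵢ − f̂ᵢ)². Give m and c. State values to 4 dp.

m = 1.1144, c = 1.4175

With design matrix M, MᵀWM = [[209, 5]; [5, 13]] and MᵀWf = [240, 24]ᵀ.
det = 209·13 − 5² = 2692.
m = (240·13 − 5·24)/2692 = 750/673; c = (209·24 − 5·240)/2692 = 954/673.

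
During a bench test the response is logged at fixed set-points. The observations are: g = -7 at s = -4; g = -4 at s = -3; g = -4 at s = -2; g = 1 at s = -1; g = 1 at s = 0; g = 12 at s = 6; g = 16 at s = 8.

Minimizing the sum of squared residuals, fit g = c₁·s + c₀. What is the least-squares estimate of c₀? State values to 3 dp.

Normal-equation sums: Σs·s = 130, Σs = 4, Σ1 = 7.
Right-hand side: Σs·g = 247, Σg = 15.
Δ = 130·7 − 4² = 894.
c₁ = (247·7 − 4·15)/894 = 1669/894; c₀ = (130·15 − 4·247)/894 = 481/447.

c₀ = 1.076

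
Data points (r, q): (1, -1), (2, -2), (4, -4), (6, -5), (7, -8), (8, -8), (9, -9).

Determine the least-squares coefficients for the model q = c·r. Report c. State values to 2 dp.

Sums needed: Σr·r = 251.
For Xᵀq: Σr·q = -252.
So XᵀX·[c]ᵀ = Xᵀq: [[251]]·[c]ᵀ = [-252]ᵀ.
c = (-252)/251 = -1.00398.

c = -1.00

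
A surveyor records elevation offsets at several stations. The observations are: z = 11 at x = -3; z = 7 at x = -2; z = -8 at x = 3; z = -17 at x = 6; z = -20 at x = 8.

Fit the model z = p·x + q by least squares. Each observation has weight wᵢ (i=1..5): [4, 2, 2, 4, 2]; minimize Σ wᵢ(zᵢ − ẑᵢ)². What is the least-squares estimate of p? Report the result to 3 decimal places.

AᵀWA·[p, q]ᵀ = AᵀWz reads: 334·p + 30·q = -936;  30·p + 14·q = -66.
(Σwᵢ·x·x = 334, Σwᵢ·x = 30, Σwᵢ·1 = 14, Σwᵢ·x·z = -936, Σwᵢ·z = -66.)
det = 334·14 − 30² = 3776.
p = ((-936)·14 − 30·(-66))/3776 = -2781/944; q = (334·(-66) − 30·(-936))/3776 = 1509/944.

p = -2.946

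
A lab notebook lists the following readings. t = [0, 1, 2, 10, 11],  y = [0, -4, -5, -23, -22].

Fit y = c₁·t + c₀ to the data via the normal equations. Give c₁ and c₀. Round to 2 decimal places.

c₁ = -2.05, c₀ = -0.97

Entries of AᵀA: Σt·t = 226, Σt = 24, Σ1 = 5.
And Σt·y = -486, Σy = -54.
Normal equations: [[226, 24]; [24, 5]]·[c₁, c₀]ᵀ = [-486, -54]ᵀ.
Determinant 226·5 − 24² = 554.
c₁ = ((-486)·5 − 24·(-54))/554 = -567/277; c₀ = (226·(-54) − 24·(-486))/554 = -270/277.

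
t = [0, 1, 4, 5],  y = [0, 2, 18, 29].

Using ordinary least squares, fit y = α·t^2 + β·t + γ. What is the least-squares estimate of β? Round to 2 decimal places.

From the data, Σt^2·t^2 = 882, Σt^2·t = 190, Σt^2 = 42, Σt·t = 42, Σt = 10, Σ1 = 4.
Moment sums: Σt^2·y = 1015, Σt·y = 219, Σy = 49.
Row-reducing yields α = 9/8, β = 7/136, γ = 21/68.

β = 0.05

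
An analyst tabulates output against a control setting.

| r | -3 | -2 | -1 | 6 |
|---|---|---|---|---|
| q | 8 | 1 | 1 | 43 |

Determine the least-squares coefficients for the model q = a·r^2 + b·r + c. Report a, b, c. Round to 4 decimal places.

Setting ∂/∂a … = 0 gives: 1394·a + 180·b + 50·c = 1625;  180·a + 50·b + 0·c = 231;  50·a + 0·b + 4·c = 53.
(Σr^2·r^2 = 1394, Σr^2·r = 180, Σr^2 = 50, Σr·r = 50, Σr = 0, Σ1 = 4, Σr^2·q = 1625, Σr·q = 231, Σq = 53.)
Solving the 3×3 system (Gaussian elimination) gives a = 119/110, b = 399/550, c = -3/11.

a = 1.0818, b = 0.7255, c = -0.2727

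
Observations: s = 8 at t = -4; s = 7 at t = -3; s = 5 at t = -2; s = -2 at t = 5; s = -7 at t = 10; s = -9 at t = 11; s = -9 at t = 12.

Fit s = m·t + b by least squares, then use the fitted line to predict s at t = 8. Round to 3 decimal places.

ŝ = -5.143

With design matrix A, AᵀA = [[419, 29]; [29, 7]] and Aᵀs = [-350, -7]ᵀ.
det = 419·7 − 29² = 2092.
m = ((-350)·7 − 29·(-7))/2092 = -2247/2092; b = (419·(-7) − 29·(-350))/2092 = 7217/2092.
At t = 8: ŝ = (-2247/2092)·(8) + (7217/2092)·(1) = -10759/2092.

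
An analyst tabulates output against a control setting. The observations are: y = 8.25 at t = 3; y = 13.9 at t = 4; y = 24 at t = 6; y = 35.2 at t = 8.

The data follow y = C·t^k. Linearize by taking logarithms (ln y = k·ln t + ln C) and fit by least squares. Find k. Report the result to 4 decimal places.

k = 1.4599

Let Y = ln y. Fitting Y = k·ln t + ln C by least squares:
AᵀA = [[10.6632, 6.3561]; [6.3561, 4]], rhs = [19.0662, 11.4812]ᵀ  (here Σln t = 6.3561, Σ(ln t)² = 10.6632, Σln y = 11.4812, Σln t·ln y = 19.0662).
Solving (det = 2.2529): k = 1.45990, ln C = 0.55048.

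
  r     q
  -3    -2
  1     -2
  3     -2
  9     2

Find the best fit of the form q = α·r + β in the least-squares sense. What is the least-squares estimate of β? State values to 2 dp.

With design matrix A, AᵀA = [[100, 10]; [10, 4]] and Aᵀq = [16, -4]ᵀ.
Eliminating β: 4·(row 1) − 10·(row 2) gives 300·α = 4·16 − 10·(-4) = 104, so α = 26/75.
Then β = ((-4) − 10·(26/75))/4 = -28/15.

β = -1.87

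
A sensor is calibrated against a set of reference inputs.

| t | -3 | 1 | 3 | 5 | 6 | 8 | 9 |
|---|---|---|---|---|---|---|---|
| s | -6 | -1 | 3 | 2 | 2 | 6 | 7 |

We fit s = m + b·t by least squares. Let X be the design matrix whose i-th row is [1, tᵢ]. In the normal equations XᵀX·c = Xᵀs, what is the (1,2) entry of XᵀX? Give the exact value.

29

Row 1 ↔ basis 1, column 2 ↔ basis t, so (XᵀX)_{1,2} = Σᵢ t = (1)·(-3) + (1)·(1) + (1)·(3) + (1)·(5) + (1)·(6) + (1)·(8) + (1)·(9) = 29.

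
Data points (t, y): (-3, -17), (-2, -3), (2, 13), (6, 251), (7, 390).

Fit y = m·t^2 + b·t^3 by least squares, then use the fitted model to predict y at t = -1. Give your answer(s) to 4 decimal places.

ŷ = 0.1080

Forming MᵀM = [[3810, 24340]; [24340, 165162]] and Mᵀy = [28033, 188573]ᵀ gives MᵀM·[m, b]ᵀ = Mᵀy.
Δ = 3810·165162 − 24340² = 36831620.
m = (28033·165162 − 24340·188573)/36831620 = 20059763/18415810; b = (3810·188573 − 24340·28033)/36831620 = 3613991/3683162.
At t = -1: ŷ = (20059763/18415810)·(1) + (3613991/3683162)·(-1) = 994904/9207905.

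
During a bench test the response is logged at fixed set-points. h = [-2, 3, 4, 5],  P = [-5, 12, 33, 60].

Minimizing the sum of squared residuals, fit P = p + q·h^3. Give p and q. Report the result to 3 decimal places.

p = -0.609, q = 0.492

The normal system MᵀM·[p, q]ᵀ = MᵀP is [[4, 208]; [208, 20514]]·[p, q]ᵀ = [100, 9976]ᵀ.
Eliminating q: 20514·(row 1) − 208·(row 2) gives 38792·p = 20514·100 − 208·9976 = -23608, so p = -227/373.
Then q = (9976 − 208·(-227/373))/20514 = 2388/4849.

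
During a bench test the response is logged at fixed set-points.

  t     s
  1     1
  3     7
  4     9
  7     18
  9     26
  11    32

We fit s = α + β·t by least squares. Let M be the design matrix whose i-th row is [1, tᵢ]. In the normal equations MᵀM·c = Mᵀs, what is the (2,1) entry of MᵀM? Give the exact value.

Row 2 ↔ basis t, column 1 ↔ basis 1, so (MᵀM)_{2,1} = Σᵢ t = (1)·(1) + (3)·(1) + (4)·(1) + (7)·(1) + (9)·(1) + (11)·(1) = 35.

35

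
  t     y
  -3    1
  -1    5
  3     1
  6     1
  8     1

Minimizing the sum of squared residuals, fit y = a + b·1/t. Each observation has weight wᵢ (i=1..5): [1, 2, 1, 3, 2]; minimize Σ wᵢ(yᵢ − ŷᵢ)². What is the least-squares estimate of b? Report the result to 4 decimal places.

b = -3.1846

Normal-equation sums: Σwᵢ·1 = 9, Σwᵢ·1/t = -5/4, Σwᵢ·1/t·1/t = 673/288.
Moment sums: Σwᵢ·y = 17, Σwᵢ·1/t·y = -37/4.
AᵀWA·[a, b]ᵀ = AᵀWy becomes [[9, -5/4]; [-5/4, 673/288]]·[a, b]ᵀ = [17, -37/4]ᵀ.
Δ = 9·(673/288) − (-5/4)² = 623/32.
a = (17·(673/288) − (-5/4)·(-37/4))/(623/32) = 8111/5607; b = (9·(-37/4) − (-5/4)·17)/(623/32) = -1984/623.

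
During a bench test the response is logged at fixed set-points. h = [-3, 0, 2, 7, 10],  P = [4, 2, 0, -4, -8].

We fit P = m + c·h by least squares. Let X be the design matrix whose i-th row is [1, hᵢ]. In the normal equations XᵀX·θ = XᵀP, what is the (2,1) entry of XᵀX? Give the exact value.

Row 2 ↔ basis h, column 1 ↔ basis 1, so (XᵀX)_{2,1} = Σᵢ h = (-3)·(1) + (0)·(1) + (2)·(1) + (7)·(1) + (10)·(1) = 16.

16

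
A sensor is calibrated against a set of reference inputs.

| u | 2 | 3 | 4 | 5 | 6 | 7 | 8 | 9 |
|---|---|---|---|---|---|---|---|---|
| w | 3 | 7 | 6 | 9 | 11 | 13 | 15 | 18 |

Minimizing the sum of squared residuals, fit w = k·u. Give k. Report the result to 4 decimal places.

Normal-equation sums: Σu·u = 284.
Right-hand side: Σu·w = 535.
Hence k = 535 / 284 ≈ 1.8838.

k = 1.8838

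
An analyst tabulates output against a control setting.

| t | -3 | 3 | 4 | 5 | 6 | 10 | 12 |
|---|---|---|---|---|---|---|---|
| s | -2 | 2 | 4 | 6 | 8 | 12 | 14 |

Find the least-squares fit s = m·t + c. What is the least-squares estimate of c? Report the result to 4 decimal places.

Normal-equation sums: Σt·t = 339, Σt = 37, Σ1 = 7.
And Σt·s = 394, Σs = 44.
det = 339·7 − 37² = 1004.
m = (394·7 − 37·44)/1004 = 565/502; c = (339·44 − 37·394)/1004 = 169/502.

c = 0.3367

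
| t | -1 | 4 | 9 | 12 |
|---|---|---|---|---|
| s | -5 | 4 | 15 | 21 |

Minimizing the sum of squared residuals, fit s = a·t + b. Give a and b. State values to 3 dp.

XᵀX·[a, b]ᵀ = Xᵀs reads: 242·a + 24·b = 408;  24·a + 4·b = 35.
Determinant 242·4 − 24² = 392.
a = (408·4 − 24·35)/392 = 99/49; b = (242·35 − 24·408)/392 = -661/196.

a = 2.020, b = -3.372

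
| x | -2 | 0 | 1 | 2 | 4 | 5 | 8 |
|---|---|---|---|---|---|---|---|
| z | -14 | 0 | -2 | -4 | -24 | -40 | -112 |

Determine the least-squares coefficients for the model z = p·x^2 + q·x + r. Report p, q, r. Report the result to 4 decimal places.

p = -2.0278, q = 2.3493, r = -1.0169

The normal equations are: 5010·p + 702·q + 114·r = -8626;  702·p + 114·q + 18·r = -1174;  114·p + 18·q + 7·r = -196.
Solving the 3×3 system (Gaussian elimination) gives p = -6856/3381, q = 7943/3381, r = -1146/1127.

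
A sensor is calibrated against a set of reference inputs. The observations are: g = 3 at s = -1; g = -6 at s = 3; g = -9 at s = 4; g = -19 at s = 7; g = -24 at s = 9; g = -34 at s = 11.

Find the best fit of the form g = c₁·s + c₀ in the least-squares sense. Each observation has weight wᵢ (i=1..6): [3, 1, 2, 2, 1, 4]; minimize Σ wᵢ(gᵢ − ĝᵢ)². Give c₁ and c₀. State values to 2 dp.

c₁ = -3.09, c₀ = 1.45

From the data, Σwᵢ·s·s = 707, Σwᵢ·s = 75, Σwᵢ·1 = 13.
Moment sums: Σwᵢ·s·g = -2077, Σwᵢ·g = -213.
Normal equations: [[707, 75]; [75, 13]]·[c₁, c₀]ᵀ = [-2077, -213]ᵀ.
Determinant 707·13 − 75² = 3566.
c₁ = ((-2077)·13 − 75·(-213))/3566 = -5513/1783; c₀ = (707·(-213) − 75·(-2077))/3566 = 2592/1783.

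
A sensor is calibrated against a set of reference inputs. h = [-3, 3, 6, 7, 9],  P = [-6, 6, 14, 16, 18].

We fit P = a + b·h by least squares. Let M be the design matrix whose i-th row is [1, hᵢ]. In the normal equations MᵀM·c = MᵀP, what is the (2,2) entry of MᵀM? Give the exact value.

Row 2 ↔ basis h, column 2 ↔ basis h, so (MᵀM)_{2,2} = Σᵢ (h)·(h) = (-3)·(-3) + (3)·(3) + (6)·(6) + (7)·(7) + (9)·(9) = 184.

184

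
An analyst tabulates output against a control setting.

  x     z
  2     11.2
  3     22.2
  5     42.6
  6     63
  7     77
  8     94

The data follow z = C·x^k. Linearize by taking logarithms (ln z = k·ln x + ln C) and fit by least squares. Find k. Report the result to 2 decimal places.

With ln zᵢ as the transformed response and ln xᵢ as the regressor:
AᵀA = [[15.5987, 9.2183]; [9.2183, 6]], rhs = [36.4424, 22.2981]ᵀ  (here Σln x = 9.2183, Σ(ln x)² = 15.5987, Σln z = 22.2981, Σln x·ln z = 36.4424).
Slope k = (n·Σln x·ln z − Σln x·Σln z)/(n·Σ(ln x)² − (Σln x)²) = (6·36.4424 − 9.2183·22.2981)/8.6152 = 1.52101; ln C = (Σln z − k·Σln x)/n = 1.37949.

k = 1.52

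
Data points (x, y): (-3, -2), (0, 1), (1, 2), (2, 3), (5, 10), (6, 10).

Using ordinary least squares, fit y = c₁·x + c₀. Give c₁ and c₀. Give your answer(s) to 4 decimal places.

Forming AᵀA = [[75, 11]; [11, 6]] and Aᵀy = [124, 24]ᵀ gives AᵀA·[c₁, c₀]ᵀ = Aᵀy.
Eliminating c₀: 6·(row 1) − 11·(row 2) gives 329·c₁ = 6·124 − 11·24 = 480, so c₁ = 480/329.
Then c₀ = (24 − 11·(480/329))/6 = 436/329.

c₁ = 1.4590, c₀ = 1.3252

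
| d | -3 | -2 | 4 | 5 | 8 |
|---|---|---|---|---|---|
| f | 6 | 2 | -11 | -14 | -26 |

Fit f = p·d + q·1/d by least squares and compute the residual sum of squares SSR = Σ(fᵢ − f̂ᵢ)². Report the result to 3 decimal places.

SSR = 1.325

The normal system MᵀM·[p, q]ᵀ = Mᵀf is [[118, 5]; [5, 6901/14400]]·[p, q]ᵀ = [-344, -59/5]ᵀ.
Determinant 118·(6901/14400) − 5² = 227159/7200.
p = ((-344)·(6901/14400) − 5·(-59/5))/(227159/7200) = -762172/227159; q = (118·(-59/5) − 5·(-344))/(227159/7200) = 2358720/227159.
Residuals: -137322/227159, 109334/227159, -39741/227159, 158890/227159, -103598/227159; SSR = 300975/227159.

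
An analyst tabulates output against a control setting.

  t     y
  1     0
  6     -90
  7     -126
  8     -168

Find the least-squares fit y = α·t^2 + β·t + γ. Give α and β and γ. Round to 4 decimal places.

α = -3.0000, β = 3.0000, γ = 0.0000

Setting ∂/∂α … = 0 gives: 7794·α + 1072·β + 150·γ = -20166;  1072·α + 150·β + 22·γ = -2766;  150·α + 22·β + 4·γ = -384.
(Σt^2·t^2 = 7794, Σt^2·t = 1072, Σt^2 = 150, Σt·t = 150, Σt = 22, Σ1 = 4, Σt^2·y = -20166, Σt·y = -2766, Σy = -384.)
Inverting the 3×3 Gram matrix, [α, β, γ]ᵀ = [-3, 3, 0]ᵀ.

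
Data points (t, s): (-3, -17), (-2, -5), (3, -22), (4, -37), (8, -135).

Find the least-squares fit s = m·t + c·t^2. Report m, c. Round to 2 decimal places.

m = -0.94, c = -2.00

Sums needed: Σt·t = 102, Σt·t^2 = 568, Σt^2·t^2 = 4530.
Right-hand side: Σt·s = -1233, Σt^2·s = -9603.
Normal equations: [[102, 568]; [568, 4530]]·[m, c]ᵀ = [-1233, -9603]ᵀ.
Determinant 102·4530 − 568² = 139436.
m = ((-1233)·4530 − 568·(-9603))/139436 = -65493/69718; c = (102·(-9603) − 568·(-1233))/139436 = -139581/69718.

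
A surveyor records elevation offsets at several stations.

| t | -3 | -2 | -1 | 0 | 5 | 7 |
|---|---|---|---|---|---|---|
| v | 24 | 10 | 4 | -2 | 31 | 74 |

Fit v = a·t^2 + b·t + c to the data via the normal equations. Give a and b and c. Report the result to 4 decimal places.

Forming MᵀM = [[3124, 432, 88]; [432, 88, 6]; [88, 6, 6]] and Mᵀv = [4661, 577, 141]ᵀ gives MᵀM·[a, b, c]ᵀ = Mᵀv.
Solving the 3×3 system (Gaussian elimination) gives a = 93963/47996, b = -34747/11999, c = -55615/23998.

a = 1.9577, b = -2.8958, c = -2.3175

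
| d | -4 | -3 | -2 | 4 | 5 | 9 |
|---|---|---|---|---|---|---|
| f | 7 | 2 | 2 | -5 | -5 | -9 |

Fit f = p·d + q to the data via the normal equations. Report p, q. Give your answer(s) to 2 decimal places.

p = -1.11, q = 0.32

The normal equations are: 151·p + 9·q = -164;  9·p + 6·q = -8.
(Σd·d = 151, Σd = 9, Σ1 = 6, Σd·f = -164, Σf = -8.)
Determinant 151·6 − 9² = 825.
p = ((-164)·6 − 9·(-8))/825 = -304/275; q = (151·(-8) − 9·(-164))/825 = 268/825.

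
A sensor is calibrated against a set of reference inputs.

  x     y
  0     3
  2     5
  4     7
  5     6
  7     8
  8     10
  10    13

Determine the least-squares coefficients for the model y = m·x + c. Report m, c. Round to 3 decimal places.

m = 0.914, c = 2.729

Forming MᵀM = [[258, 36]; [36, 7]] and Mᵀy = [334, 52]ᵀ gives MᵀM·[m, c]ᵀ = Mᵀy.
Determinant 258·7 − 36² = 510.
m = (334·7 − 36·52)/510 = 233/255; c = (258·52 − 36·334)/510 = 232/85.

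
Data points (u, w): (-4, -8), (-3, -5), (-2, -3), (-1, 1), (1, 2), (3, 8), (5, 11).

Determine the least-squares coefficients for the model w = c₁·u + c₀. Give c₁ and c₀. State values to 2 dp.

c₁ = 2.06, c₀ = 1.15

Sums needed: Σu·u = 65, Σu = -1, Σ1 = 7.
For Aᵀw: Σu·w = 133, Σw = 6.
det = 65·7 − (-1)² = 454.
c₁ = (133·7 − (-1)·6)/454 = 937/454; c₀ = (65·6 − (-1)·133)/454 = 523/454.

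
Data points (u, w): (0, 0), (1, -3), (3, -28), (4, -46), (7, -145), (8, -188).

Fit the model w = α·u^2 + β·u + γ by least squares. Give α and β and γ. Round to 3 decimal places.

Setting ∂/∂α … = 0 gives: 6835·α + 947·β + 139·γ = -20128;  947·α + 139·β + 23·γ = -2790;  139·α + 23·β + 6·γ = -410.
Solving the 3×3 system (Gaussian elimination) gives α = -21449/7332, β = -971/7332, γ = -33/611.

α = -2.925, β = -0.132, γ = -0.054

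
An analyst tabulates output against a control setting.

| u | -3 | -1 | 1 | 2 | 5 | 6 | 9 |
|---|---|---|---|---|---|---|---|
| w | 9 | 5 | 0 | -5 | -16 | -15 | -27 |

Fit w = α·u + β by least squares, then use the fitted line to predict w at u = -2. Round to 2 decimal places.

Compute the Gram sums: Σu·u = 157, Σu = 19, Σ1 = 7.
And Σu·w = -455, Σw = -49.
Normal equations: [[157, 19]; [19, 7]]·[α, β]ᵀ = [-455, -49]ᵀ.
det = 157·7 − 19² = 738.
α = ((-455)·7 − 19·(-49))/738 = -1127/369; β = (157·(-49) − 19·(-455))/738 = 476/369.
At u = -2: ŵ = (-1127/369)·(-2) + (476/369)·(1) = 910/123.

ŵ = 7.40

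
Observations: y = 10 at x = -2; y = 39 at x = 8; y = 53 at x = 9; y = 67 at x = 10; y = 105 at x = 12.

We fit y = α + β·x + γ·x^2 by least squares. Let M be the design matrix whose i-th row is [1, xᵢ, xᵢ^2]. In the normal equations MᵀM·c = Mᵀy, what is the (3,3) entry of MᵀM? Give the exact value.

Row 3 ↔ basis x^2, column 3 ↔ basis x^2, so (MᵀM)_{3,3} = Σᵢ (x^2)·(x^2) = (4)·(4) + (64)·(64) + (81)·(81) + (100)·(100) + (144)·(144) = 41409.

41409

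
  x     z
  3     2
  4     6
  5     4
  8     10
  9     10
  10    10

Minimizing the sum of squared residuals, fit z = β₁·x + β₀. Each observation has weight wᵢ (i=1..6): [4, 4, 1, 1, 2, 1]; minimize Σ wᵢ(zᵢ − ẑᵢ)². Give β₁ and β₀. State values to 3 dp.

The normal system MᵀWM·[β₁, β₀]ᵀ = MᵀWz is [[451, 69]; [69, 13]]·[β₁, β₀]ᵀ = [500, 76]ᵀ.
Eliminating β₀: 13·(row 1) − 69·(row 2) gives 1102·β₁ = 13·500 − 69·76 = 1256, so β₁ = 628/551.
Then β₀ = (76 − 69·(628/551))/13 = -112/551.

β₁ = 1.140, β₀ = -0.203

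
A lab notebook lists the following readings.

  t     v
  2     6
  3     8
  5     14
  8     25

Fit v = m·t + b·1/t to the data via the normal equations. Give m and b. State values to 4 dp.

m = 3.0616, b = -1.5713

Normal-equation sums: Σt·t = 102, Σt·1/t = 4, Σ1/t·1/t = 6001/14400.
For Aᵀv: Σt·v = 306, Σ1/t·v = 1391/120.
Normal equations: [[102, 4]; [4, 6001/14400]]·[m, b]ᵀ = [306, 1391/120]ᵀ.
Determinant 102·(6001/14400) − 4² = 63617/2400.
m = (306·(6001/14400) − 4·(1391/120))/(63617/2400) = 194771/63617; b = (102·(1391/120) − 4·306)/(63617/2400) = -99960/63617.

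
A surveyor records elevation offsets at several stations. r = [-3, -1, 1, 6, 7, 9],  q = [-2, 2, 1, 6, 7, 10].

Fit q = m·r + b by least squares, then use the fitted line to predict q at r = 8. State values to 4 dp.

The normal system XᵀX·[m, b]ᵀ = Xᵀq is [[177, 19]; [19, 6]]·[m, b]ᵀ = [180, 24]ᵀ.
Δ = 177·6 − 19² = 701.
m = (180·6 − 19·24)/701 = 624/701; b = (177·24 − 19·180)/701 = 828/701.
At r = 8: q̂ = (624/701)·(8) + (828/701)·(1) = 5820/701.

q̂ = 8.3024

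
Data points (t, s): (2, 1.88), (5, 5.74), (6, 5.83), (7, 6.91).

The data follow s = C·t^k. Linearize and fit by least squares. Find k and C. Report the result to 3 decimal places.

k = 1.053, C = 0.931

With ln sᵢ as the transformed response and ln tᵢ as the regressor:
XᵀX = [[10.0677, 6.0403]; [6.0403, 4]], rhs = [10.1703, 6.0747]ᵀ  (here Σln t = 6.0403, Σ(ln t)² = 10.0677, Σln s = 6.0747, Σln t·ln s = 10.1703).
Slope k = (n·Σln t·ln s − Σln t·Σln s)/(n·Σ(ln t)² − (Σln t)²) = (4·10.1703 − 6.0403·6.0747)/3.7862 = 1.05338; ln C = (Σln s − k·Σln t)/n = -0.07199, so C = exp(-0.07199) = 0.93054.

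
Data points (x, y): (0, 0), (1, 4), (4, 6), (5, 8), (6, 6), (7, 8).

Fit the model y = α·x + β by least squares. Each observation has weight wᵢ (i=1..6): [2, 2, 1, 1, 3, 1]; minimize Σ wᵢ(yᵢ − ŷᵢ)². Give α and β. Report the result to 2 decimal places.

Sums needed: Σwᵢ·x·x = 200, Σwᵢ·x = 36, Σwᵢ·1 = 10.
Moment sums: Σwᵢ·x·y = 236, Σwᵢ·y = 48.
MᵀWM·[α, β]ᵀ = MᵀWy becomes [[200, 36]; [36, 10]]·[α, β]ᵀ = [236, 48]ᵀ.
Determinant 200·10 − 36² = 704.
α = (236·10 − 36·48)/704 = 79/88; β = (200·48 − 36·236)/704 = 69/44.

α = 0.90, β = 1.57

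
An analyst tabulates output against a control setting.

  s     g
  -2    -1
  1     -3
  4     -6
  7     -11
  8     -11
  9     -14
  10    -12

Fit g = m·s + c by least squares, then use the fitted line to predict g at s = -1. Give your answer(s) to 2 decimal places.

ĝ = -1.47

The normal system AᵀA·[m, c]ᵀ = Aᵀg is [[315, 37]; [37, 7]]·[m, c]ᵀ = [-436, -58]ᵀ.
Δ = 315·7 − 37² = 836.
m = ((-436)·7 − 37·(-58))/836 = -453/418; c = (315·(-58) − 37·(-436))/836 = -1069/418.
At s = -1: ĝ = (-453/418)·(-1) + (-1069/418)·(1) = -28/19.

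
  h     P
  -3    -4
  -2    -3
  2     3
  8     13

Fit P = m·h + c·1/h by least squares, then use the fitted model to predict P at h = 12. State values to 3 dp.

Entries of XᵀX: Σh·h = 81, Σh·1/h = 4, Σ1/h·1/h = 361/576.
And Σh·P = 128, Σ1/h·P = 143/24.
Eliminating c: (361/576)·(row 1) − 4·(row 2) gives (2225/64)·m = (361/576)·128 − 4·(143/24) = 1015/18, so m = 6496/4005.
Then c = ((143/24) − 4·(6496/4005))/(361/576) = -376/445.
At h = 12: P̂ = (6496/4005)·(12) + (-376/445)·(1/12) = 1726/89.

P̂ = 19.393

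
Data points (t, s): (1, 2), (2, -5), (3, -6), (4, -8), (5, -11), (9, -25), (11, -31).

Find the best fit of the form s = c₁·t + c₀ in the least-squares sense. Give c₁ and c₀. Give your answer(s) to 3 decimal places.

Entries of AᵀA: Σt·t = 257, Σt = 35, Σ1 = 7.
And Σt·s = -679, Σs = -84.
Normal equations: [[257, 35]; [35, 7]]·[c₁, c₀]ᵀ = [-679, -84]ᵀ.
Determinant 257·7 − 35² = 574.
c₁ = ((-679)·7 − 35·(-84))/574 = -259/82; c₀ = (257·(-84) − 35·(-679))/574 = 311/82.

c₁ = -3.159, c₀ = 3.793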